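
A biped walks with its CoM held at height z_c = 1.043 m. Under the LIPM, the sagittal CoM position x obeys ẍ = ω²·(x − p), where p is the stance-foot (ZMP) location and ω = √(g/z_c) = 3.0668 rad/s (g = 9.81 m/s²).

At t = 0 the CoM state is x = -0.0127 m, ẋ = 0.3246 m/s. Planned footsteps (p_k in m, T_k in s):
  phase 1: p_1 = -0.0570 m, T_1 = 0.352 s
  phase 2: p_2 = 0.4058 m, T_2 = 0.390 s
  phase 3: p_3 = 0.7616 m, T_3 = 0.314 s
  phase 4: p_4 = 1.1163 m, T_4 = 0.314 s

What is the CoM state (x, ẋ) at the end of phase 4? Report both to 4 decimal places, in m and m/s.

x = -0.9103, ẋ = -5.5754

phase 1: p=-0.0570, T=0.352, ωT=1.079514, cosh=1.641504, sinh=1.301743; start (x,ẋ)=(-0.012700, 0.324600) → end (x,ẋ)=(0.153499, 0.709686)
phase 2: p=0.4058, T=0.390, ωT=1.196052, cosh=1.804710, sinh=1.502325; start (x,ẋ)=(0.153499, 0.709686) → end (x,ẋ)=(0.298122, 0.118346)
phase 3: p=0.7616, T=0.314, ωT=0.962975, cosh=1.500617, sinh=1.118861; start (x,ẋ)=(0.298122, 0.118346) → end (x,ẋ)=(0.109274, -1.412750)
phase 4: p=1.1163, T=0.314, ωT=0.962975, cosh=1.500617, sinh=1.118861; start (x,ẋ)=(0.109274, -1.412750) → end (x,ẋ)=(-0.910275, -5.575431)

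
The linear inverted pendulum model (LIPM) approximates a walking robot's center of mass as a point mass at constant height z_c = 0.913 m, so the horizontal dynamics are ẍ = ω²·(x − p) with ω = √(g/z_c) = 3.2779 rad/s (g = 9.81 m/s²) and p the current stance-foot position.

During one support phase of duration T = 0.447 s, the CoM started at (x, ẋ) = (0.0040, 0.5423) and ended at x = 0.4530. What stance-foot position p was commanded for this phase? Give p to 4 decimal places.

p = -0.0820

ωT = 3.2779·0.447 = 1.465221; cosh(ωT) = 2.279764, sinh(ωT) = 2.048737
x(T) = p + (x₀−p)·cosh(ωT) + (ẋ₀/ω)·sinh(ωT) ⇒ p·(1 − cosh) = x(T) − x₀·cosh − (ẋ₀/ω)·sinh
numerator   = 0.4530 − (0.0040)·2.279764 − (0.5423/3.2779)·2.048737 = 0.104935
denominator = 1 − 2.279764 = -1.279764
p = 0.104935 / -1.279764 = -0.0820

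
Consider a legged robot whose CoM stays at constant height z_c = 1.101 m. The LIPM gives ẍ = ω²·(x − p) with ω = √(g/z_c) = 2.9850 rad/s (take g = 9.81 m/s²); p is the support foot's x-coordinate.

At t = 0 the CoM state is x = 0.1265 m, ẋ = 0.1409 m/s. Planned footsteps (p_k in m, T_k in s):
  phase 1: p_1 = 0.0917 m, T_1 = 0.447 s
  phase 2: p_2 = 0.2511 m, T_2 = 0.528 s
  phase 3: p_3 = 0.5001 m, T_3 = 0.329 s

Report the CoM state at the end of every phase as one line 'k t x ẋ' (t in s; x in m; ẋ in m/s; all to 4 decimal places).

1 0.4470 0.2458 0.4696
2 0.9750 0.6018 1.1472
3 1.3040 1.0960 2.0947

phase 1: p=0.0917, T=0.447, ωT=1.334295, cosh=2.030331, sinh=1.766987; start (x,ẋ)=(0.126500, 0.140900) → end (x,ẋ)=(0.245762, 0.469625)
phase 2: p=0.2511, T=0.528, ωT=1.576080, cosh=2.521373, sinh=2.314589; start (x,ẋ)=(0.245762, 0.469625) → end (x,ẋ)=(0.601791, 1.147219)
phase 3: p=0.5001, T=0.329, ωT=0.982065, cosh=1.522250, sinh=1.147714; start (x,ẋ)=(0.601791, 1.147219) → end (x,ẋ)=(1.095998, 2.094740)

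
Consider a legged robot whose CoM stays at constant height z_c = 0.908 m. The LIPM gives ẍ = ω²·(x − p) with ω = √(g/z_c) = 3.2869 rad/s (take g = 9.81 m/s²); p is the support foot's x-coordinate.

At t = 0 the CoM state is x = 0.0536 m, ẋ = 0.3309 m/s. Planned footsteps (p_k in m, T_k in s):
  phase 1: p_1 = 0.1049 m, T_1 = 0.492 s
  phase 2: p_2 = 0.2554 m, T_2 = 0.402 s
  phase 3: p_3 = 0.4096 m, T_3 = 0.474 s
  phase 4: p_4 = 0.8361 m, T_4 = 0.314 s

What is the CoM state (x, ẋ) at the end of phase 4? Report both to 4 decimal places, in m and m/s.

x = 1.5815, ẋ = 2.9994

phase 1: p=0.1049, T=0.492, ωT=1.617155, cosh=2.618598, sinh=2.420136; start (x,ẋ)=(0.053600, 0.330900) → end (x,ẋ)=(0.214207, 0.458416)
phase 2: p=0.2554, T=0.402, ωT=1.321334, cosh=2.007598, sinh=1.740819; start (x,ẋ)=(0.214207, 0.458416) → end (x,ẋ)=(0.415488, 0.684611)
phase 3: p=0.4096, T=0.474, ωT=1.557991, cosh=2.479914, sinh=2.269355; start (x,ẋ)=(0.415488, 0.684611) → end (x,ẋ)=(0.896874, 1.741696)
phase 4: p=0.8361, T=0.314, ωT=1.032087, cosh=1.581590, sinh=1.225327; start (x,ẋ)=(0.896874, 1.741696) → end (x,ẋ)=(1.581508, 2.999417)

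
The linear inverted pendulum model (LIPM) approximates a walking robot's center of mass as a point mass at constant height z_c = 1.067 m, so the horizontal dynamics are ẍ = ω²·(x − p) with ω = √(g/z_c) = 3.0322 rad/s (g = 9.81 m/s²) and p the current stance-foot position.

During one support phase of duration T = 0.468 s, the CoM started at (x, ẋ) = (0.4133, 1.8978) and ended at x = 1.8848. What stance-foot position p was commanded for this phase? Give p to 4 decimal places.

p = 0.1996

ωT = 3.0322·0.468 = 1.419070; cosh(ωT) = 2.187606, sinh(ωT) = 1.945667
x(T) = p + (x₀−p)·cosh(ωT) + (ẋ₀/ω)·sinh(ωT) ⇒ p·(1 − cosh) = x(T) − x₀·cosh − (ẋ₀/ω)·sinh
numerator   = 1.8848 − (0.4133)·2.187606 − (1.8978/3.0322)·1.945667 = -0.237096
denominator = 1 − 2.187606 = -1.187606
p = -0.237096 / -1.187606 = 0.1996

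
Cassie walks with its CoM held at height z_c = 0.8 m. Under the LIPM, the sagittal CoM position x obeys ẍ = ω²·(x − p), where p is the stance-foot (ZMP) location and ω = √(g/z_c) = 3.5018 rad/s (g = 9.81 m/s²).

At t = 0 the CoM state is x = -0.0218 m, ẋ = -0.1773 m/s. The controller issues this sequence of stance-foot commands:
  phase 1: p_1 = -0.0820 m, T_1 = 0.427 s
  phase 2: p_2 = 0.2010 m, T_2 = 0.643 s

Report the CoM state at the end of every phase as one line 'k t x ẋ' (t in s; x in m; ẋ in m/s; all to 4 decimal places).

phase 1: p=-0.0820, T=0.427, ωT=1.495269, cosh=2.342361, sinh=2.118173; start (x,ẋ)=(-0.021800, -0.177300) → end (x,ẋ)=(-0.048235, 0.031228)
phase 2: p=0.2010, T=0.643, ωT=2.251657, cosh=4.804349, sinh=4.699125; start (x,ẋ)=(-0.048235, 0.031228) → end (x,ẋ)=(-0.954508, -3.951235)

1 0.4270 -0.0482 0.0312
2 1.0700 -0.9545 -3.9512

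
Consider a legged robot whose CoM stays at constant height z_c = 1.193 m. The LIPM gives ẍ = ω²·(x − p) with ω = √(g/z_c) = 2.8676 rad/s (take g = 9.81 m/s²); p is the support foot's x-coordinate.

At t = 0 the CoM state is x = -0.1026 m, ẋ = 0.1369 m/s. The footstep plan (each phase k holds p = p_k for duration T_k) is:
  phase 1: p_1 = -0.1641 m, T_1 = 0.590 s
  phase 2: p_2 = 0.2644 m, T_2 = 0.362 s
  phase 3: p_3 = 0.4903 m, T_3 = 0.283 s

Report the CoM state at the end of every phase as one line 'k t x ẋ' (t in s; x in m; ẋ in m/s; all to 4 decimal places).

phase 1: p=-0.1641, T=0.590, ωT=1.691884, cosh=2.806936, sinh=2.622764; start (x,ẋ)=(-0.102600, 0.136900) → end (x,ẋ)=(0.133738, 0.846813)
phase 2: p=0.2644, T=0.362, ωT=1.038071, cosh=1.588951, sinh=1.234814; start (x,ẋ)=(0.133738, 0.846813) → end (x,ẋ)=(0.421430, 0.882878)
phase 3: p=0.4903, T=0.283, ωT=0.811531, cosh=1.347765, sinh=0.903587; start (x,ẋ)=(0.421430, 0.882878) → end (x,ẋ)=(0.675676, 1.011460)

1 0.5900 0.1337 0.8468
2 0.9520 0.4214 0.8829
3 1.2350 0.6757 1.0115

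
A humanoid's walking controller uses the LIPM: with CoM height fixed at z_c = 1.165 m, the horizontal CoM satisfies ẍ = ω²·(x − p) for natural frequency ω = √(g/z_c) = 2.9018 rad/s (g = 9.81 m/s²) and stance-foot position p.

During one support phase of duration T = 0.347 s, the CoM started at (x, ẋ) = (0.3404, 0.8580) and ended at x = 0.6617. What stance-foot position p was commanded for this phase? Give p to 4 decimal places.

p = 0.3936

ωT = 2.9018·0.347 = 1.006925; cosh(ωT) = 1.551255, sinh(ωT) = 1.185915
x(T) = p + (x₀−p)·cosh(ωT) + (ẋ₀/ω)·sinh(ωT) ⇒ p·(1 − cosh) = x(T) − x₀·cosh − (ẋ₀/ω)·sinh
numerator   = 0.6617 − (0.3404)·1.551255 − (0.8580/2.9018)·1.185915 = -0.216997
denominator = 1 − 1.551255 = -0.551255
p = -0.216997 / -0.551255 = 0.3936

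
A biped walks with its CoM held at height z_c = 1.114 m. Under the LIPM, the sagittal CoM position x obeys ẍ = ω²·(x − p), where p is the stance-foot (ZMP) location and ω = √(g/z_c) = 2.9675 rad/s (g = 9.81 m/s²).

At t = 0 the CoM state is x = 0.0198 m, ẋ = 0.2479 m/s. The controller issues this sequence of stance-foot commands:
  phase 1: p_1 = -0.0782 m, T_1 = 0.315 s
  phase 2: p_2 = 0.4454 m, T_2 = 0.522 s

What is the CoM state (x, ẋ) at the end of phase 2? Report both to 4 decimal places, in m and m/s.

phase 1: p=-0.0782, T=0.315, ωT=0.934762, cosh=1.469644, sinh=1.076965; start (x,ẋ)=(0.019800, 0.247900) → end (x,ẋ)=(0.155793, 0.677522)
phase 2: p=0.4454, T=0.522, ωT=1.549035, cosh=2.459689, sinh=2.247236; start (x,ẋ)=(0.155793, 0.677522) → end (x,ẋ)=(0.246132, -0.264801)

x = 0.2461, ẋ = -0.2648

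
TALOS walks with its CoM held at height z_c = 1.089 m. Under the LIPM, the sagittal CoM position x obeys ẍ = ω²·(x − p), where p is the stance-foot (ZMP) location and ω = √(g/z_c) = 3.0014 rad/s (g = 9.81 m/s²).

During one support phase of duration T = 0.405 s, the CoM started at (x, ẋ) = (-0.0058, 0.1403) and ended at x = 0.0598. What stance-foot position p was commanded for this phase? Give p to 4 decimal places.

p = 0.0017

ωT = 3.0014·0.405 = 1.215567; cosh(ωT) = 1.834374, sinh(ωT) = 1.537832
x(T) = p + (x₀−p)·cosh(ωT) + (ẋ₀/ω)·sinh(ωT) ⇒ p·(1 − cosh) = x(T) − x₀·cosh − (ẋ₀/ω)·sinh
numerator   = 0.0598 − (-0.0058)·1.834374 − (0.1403/3.0014)·1.537832 = -0.001446
denominator = 1 − 1.834374 = -0.834374
p = -0.001446 / -0.834374 = 0.0017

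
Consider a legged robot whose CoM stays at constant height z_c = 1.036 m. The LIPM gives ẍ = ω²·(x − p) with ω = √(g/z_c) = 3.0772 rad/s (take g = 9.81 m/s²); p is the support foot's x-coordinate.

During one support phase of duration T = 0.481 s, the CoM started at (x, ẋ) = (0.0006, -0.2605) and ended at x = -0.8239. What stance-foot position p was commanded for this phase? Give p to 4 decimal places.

p = 0.4952

ωT = 3.0772·0.481 = 1.480133; cosh(ωT) = 2.310569, sinh(ωT) = 2.082962
x(T) = p + (x₀−p)·cosh(ωT) + (ẋ₀/ω)·sinh(ωT) ⇒ p·(1 − cosh) = x(T) − x₀·cosh − (ẋ₀/ω)·sinh
numerator   = -0.8239 − (0.0006)·2.310569 − (-0.2605/3.0772)·2.082962 = -0.648953
denominator = 1 − 2.310569 = -1.310569
p = -0.648953 / -1.310569 = 0.4952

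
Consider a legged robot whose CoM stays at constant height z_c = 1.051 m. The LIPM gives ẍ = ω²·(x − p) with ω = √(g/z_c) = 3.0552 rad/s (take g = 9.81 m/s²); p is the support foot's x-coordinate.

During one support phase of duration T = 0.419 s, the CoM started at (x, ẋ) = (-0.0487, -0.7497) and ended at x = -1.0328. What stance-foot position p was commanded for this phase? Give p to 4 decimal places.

p = 0.5666

ωT = 3.0552·0.419 = 1.280129; cosh(ωT) = 1.937552, sinh(ωT) = 1.659551
x(T) = p + (x₀−p)·cosh(ωT) + (ẋ₀/ω)·sinh(ωT) ⇒ p·(1 − cosh) = x(T) − x₀·cosh − (ẋ₀/ω)·sinh
numerator   = -1.0328 − (-0.0487)·1.937552 − (-0.7497/3.0552)·1.659551 = -0.531212
denominator = 1 − 1.937552 = -0.937552
p = -0.531212 / -0.937552 = 0.5666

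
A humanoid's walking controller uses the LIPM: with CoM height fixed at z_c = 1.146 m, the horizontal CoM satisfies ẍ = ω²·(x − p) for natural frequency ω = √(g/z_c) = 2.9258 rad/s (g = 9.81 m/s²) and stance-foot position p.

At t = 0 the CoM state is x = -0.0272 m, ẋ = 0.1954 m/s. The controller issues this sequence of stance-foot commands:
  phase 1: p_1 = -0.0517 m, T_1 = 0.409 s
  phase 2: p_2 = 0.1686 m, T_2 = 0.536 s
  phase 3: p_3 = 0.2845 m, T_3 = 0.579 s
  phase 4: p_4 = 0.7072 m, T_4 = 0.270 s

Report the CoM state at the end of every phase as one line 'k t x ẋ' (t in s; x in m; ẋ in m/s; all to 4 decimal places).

phase 1: p=-0.0517, T=0.409, ωT=1.196652, cosh=1.805612, sinh=1.503408; start (x,ẋ)=(-0.027200, 0.195400) → end (x,ẋ)=(0.092943, 0.460584)
phase 2: p=0.1686, T=0.536, ωT=1.568229, cosh=2.503278, sinh=2.294864; start (x,ẋ)=(0.092943, 0.460584) → end (x,ẋ)=(0.340470, 0.644984)
phase 3: p=0.2845, T=0.579, ωT=1.694038, cosh=2.812593, sinh=2.628817; start (x,ẋ)=(0.340470, 0.644984) → end (x,ẋ)=(1.021437, 2.244567)
phase 4: p=0.7072, T=0.270, ωT=0.789966, cosh=1.328591, sinh=0.874731; start (x,ẋ)=(1.021437, 2.244567) → end (x,ẋ)=(1.795754, 3.786333)

1 0.4090 0.0929 0.4606
2 0.9450 0.3405 0.6450
3 1.5240 1.0214 2.2446
4 1.7940 1.7958 3.7863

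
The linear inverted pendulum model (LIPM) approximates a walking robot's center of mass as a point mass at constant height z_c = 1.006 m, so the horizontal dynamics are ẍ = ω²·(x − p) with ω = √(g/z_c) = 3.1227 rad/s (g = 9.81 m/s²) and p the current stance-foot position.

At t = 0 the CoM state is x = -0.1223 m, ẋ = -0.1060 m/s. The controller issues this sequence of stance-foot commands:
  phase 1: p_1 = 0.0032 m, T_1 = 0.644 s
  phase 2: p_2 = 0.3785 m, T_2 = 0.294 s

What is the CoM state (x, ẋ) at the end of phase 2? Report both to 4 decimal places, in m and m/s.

phase 1: p=0.0032, T=0.644, ωT=2.011019, cosh=3.802389, sinh=3.668536; start (x,ẋ)=(-0.122300, -0.106000) → end (x,ẋ)=(-0.598528, -1.840748)
phase 2: p=0.3785, T=0.294, ωT=0.918074, cosh=1.451875, sinh=1.052587; start (x,ẋ)=(-0.598528, -1.840748) → end (x,ẋ)=(-1.660494, -5.883943)

x = -1.6605, ẋ = -5.8839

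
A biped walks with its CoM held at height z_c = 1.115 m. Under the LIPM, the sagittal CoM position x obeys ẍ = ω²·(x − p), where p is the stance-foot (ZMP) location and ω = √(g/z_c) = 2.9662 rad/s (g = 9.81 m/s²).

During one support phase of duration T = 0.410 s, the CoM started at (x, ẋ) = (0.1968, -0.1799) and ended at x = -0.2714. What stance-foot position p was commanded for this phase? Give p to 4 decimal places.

ωT = 2.9662·0.410 = 1.216142; cosh(ωT) = 1.835258, sinh(ωT) = 1.538887
x(T) = p + (x₀−p)·cosh(ωT) + (ẋ₀/ω)·sinh(ωT) ⇒ p·(1 − cosh) = x(T) − x₀·cosh − (ẋ₀/ω)·sinh
numerator   = -0.2714 − (0.1968)·1.835258 − (-0.1799/2.9662)·1.538887 = -0.539245
denominator = 1 − 1.835258 = -0.835258
p = -0.539245 / -0.835258 = 0.6456

p = 0.6456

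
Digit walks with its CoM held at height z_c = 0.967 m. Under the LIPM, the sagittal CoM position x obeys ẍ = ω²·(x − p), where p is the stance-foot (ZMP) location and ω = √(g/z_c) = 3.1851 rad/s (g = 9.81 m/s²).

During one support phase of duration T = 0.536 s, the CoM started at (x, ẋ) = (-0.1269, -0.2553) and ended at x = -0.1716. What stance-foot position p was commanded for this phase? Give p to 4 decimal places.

ωT = 3.1851·0.536 = 1.707214; cosh(ωT) = 2.847474, sinh(ωT) = 2.666103
x(T) = p + (x₀−p)·cosh(ωT) + (ẋ₀/ω)·sinh(ωT) ⇒ p·(1 − cosh) = x(T) − x₀·cosh − (ẋ₀/ω)·sinh
numerator   = -0.1716 − (-0.1269)·2.847474 − (-0.2553/3.1851)·2.666103 = 0.403445
denominator = 1 − 2.847474 = -1.847474
p = 0.403445 / -1.847474 = -0.2184

p = -0.2184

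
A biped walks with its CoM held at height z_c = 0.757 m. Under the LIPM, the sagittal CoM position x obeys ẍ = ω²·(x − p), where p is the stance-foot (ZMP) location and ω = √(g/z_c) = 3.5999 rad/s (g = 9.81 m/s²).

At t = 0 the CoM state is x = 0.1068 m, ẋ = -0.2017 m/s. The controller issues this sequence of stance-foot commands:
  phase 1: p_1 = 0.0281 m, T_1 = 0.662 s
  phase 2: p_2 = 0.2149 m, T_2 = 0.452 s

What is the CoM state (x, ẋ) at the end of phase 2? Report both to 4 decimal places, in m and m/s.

phase 1: p=0.0281, T=0.662, ωT=2.383134, cosh=5.465539, sinh=5.373278; start (x,ẋ)=(0.106800, -0.201700) → end (x,ẋ)=(0.157177, 0.419916)
phase 2: p=0.2149, T=0.452, ωT=1.627155, cosh=2.642931, sinh=2.446443; start (x,ẋ)=(0.157177, 0.419916) → end (x,ẋ)=(0.347710, 0.601442)

x = 0.3477, ẋ = 0.6014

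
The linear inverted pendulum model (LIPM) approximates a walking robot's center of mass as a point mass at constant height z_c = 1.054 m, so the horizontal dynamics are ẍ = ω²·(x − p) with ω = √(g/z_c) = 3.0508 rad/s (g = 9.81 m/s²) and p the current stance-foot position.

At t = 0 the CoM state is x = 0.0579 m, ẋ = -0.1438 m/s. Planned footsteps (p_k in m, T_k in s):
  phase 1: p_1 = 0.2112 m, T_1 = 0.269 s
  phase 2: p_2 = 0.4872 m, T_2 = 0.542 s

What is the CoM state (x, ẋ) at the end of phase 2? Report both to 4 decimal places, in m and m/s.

x = -1.4546, ẋ = -5.7356

phase 1: p=0.2112, T=0.269, ωT=0.820665, cosh=1.356075, sinh=0.915936; start (x,ẋ)=(0.057900, -0.143800) → end (x,ẋ)=(-0.039859, -0.623375)
phase 2: p=0.4872, T=0.542, ωT=1.653534, cosh=2.708392, sinh=2.517020; start (x,ẋ)=(-0.039859, -0.623375) → end (x,ẋ)=(-1.454590, -5.735591)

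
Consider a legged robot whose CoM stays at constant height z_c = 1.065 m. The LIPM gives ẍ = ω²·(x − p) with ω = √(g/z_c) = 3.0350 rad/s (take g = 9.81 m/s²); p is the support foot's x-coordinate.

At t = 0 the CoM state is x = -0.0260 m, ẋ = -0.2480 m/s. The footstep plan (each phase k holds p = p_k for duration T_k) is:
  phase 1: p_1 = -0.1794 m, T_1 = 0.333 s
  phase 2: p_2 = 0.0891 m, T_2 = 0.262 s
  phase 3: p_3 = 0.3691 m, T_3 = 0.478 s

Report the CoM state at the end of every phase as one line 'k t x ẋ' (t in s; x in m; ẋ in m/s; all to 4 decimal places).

phase 1: p=-0.1794, T=0.333, ωT=1.010655, cosh=1.555690, sinh=1.191710; start (x,ẋ)=(-0.026000, -0.248000) → end (x,ẋ)=(-0.038136, 0.169012)
phase 2: p=0.0891, T=0.262, ωT=0.795170, cosh=1.333161, sinh=0.881657; start (x,ẋ)=(-0.038136, 0.169012) → end (x,ẋ)=(-0.031428, -0.115141)
phase 3: p=0.3691, T=0.478, ωT=1.450730, cosh=2.250313, sinh=2.015914; start (x,ẋ)=(-0.031428, -0.115141) → end (x,ẋ)=(-0.608693, -2.709655)

1 0.3330 -0.0381 0.1690
2 0.5950 -0.0314 -0.1151
3 1.0730 -0.6087 -2.7097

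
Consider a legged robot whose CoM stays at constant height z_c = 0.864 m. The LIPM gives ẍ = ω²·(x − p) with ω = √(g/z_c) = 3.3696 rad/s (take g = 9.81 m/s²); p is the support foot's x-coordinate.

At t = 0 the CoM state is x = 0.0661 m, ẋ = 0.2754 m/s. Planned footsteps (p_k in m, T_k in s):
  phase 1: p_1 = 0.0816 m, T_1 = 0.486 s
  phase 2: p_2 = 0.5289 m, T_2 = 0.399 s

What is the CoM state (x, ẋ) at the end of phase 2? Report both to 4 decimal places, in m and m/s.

x = 0.2635, ẋ = -0.4847

phase 1: p=0.0816, T=0.486, ωT=1.637626, cosh=2.668692, sinh=2.474251; start (x,ẋ)=(0.066100, 0.275400) → end (x,ẋ)=(0.242458, 0.605731)
phase 2: p=0.5289, T=0.399, ωT=1.344470, cosh=2.048416, sinh=1.787738; start (x,ẋ)=(0.242458, 0.605731) → end (x,ẋ)=(0.263517, -0.484729)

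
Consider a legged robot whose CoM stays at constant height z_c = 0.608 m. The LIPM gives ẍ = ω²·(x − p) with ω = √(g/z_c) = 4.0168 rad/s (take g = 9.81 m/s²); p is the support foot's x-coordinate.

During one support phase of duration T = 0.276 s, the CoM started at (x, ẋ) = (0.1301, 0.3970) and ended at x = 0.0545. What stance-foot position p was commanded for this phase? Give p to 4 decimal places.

ωT = 4.0168·0.276 = 1.108637; cosh(ωT) = 1.680117, sinh(ωT) = 1.350108
x(T) = p + (x₀−p)·cosh(ωT) + (ẋ₀/ω)·sinh(ωT) ⇒ p·(1 − cosh) = x(T) − x₀·cosh − (ẋ₀/ω)·sinh
numerator   = 0.0545 − (0.1301)·1.680117 − (0.3970/4.0168)·1.350108 = -0.297521
denominator = 1 − 1.680117 = -0.680117
p = -0.297521 / -0.680117 = 0.4375

p = 0.4375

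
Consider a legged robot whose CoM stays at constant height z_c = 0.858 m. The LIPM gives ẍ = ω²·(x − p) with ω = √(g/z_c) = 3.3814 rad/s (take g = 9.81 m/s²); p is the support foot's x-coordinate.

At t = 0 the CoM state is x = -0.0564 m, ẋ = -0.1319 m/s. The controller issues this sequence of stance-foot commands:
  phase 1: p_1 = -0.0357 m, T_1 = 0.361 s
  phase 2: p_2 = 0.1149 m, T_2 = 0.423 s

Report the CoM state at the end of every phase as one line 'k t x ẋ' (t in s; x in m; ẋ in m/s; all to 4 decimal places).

1 0.3610 -0.1342 -0.3513
2 0.7840 -0.6402 -2.4359

phase 1: p=-0.0357, T=0.361, ωT=1.220685, cosh=1.842269, sinh=1.547241; start (x,ẋ)=(-0.056400, -0.131900) → end (x,ẋ)=(-0.134189, -0.351294)
phase 2: p=0.1149, T=0.423, ωT=1.430332, cosh=2.209659, sinh=1.970429; start (x,ẋ)=(-0.134189, -0.351294) → end (x,ẋ)=(-0.640210, -2.435873)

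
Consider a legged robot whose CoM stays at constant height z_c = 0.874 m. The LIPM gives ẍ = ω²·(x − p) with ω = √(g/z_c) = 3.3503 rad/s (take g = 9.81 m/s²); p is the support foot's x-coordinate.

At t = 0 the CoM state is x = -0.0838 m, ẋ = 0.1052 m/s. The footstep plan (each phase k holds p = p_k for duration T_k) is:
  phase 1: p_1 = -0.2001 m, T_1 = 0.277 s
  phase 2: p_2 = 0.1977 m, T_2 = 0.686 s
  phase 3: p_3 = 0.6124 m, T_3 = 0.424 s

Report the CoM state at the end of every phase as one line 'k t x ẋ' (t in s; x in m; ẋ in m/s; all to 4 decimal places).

phase 1: p=-0.2001, T=0.277, ωT=0.928033, cosh=1.462430, sinh=1.067099; start (x,ẋ)=(-0.083800, 0.105200) → end (x,ẋ)=(0.003488, 0.569632)
phase 2: p=0.1977, T=0.686, ωT=2.298306, cosh=5.028864, sinh=4.928435; start (x,ẋ)=(0.003488, 0.569632) → end (x,ẋ)=(0.058986, -0.342181)
phase 3: p=0.6124, T=0.424, ωT=1.420527, cosh=2.190444, sinh=1.948858; start (x,ẋ)=(0.058986, -0.342181) → end (x,ẋ)=(-0.798868, -4.362912)

1 0.2770 0.0035 0.5696
2 0.9630 0.0590 -0.3422
3 1.3870 -0.7989 -4.3629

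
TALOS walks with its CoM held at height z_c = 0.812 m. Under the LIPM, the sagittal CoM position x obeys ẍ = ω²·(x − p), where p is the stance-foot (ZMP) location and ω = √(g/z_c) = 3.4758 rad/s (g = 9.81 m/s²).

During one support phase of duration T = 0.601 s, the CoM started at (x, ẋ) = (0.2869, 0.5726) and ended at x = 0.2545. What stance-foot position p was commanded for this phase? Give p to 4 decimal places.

ωT = 3.4758·0.601 = 2.088956; cosh(ωT) = 4.100147, sinh(ωT) = 3.976330
x(T) = p + (x₀−p)·cosh(ωT) + (ẋ₀/ω)·sinh(ωT) ⇒ p·(1 − cosh) = x(T) − x₀·cosh − (ẋ₀/ω)·sinh
numerator   = 0.2545 − (0.2869)·4.100147 − (0.5726/3.4758)·3.976330 = -1.576889
denominator = 1 − 4.100147 = -3.100147
p = -1.576889 / -3.100147 = 0.5086

p = 0.5086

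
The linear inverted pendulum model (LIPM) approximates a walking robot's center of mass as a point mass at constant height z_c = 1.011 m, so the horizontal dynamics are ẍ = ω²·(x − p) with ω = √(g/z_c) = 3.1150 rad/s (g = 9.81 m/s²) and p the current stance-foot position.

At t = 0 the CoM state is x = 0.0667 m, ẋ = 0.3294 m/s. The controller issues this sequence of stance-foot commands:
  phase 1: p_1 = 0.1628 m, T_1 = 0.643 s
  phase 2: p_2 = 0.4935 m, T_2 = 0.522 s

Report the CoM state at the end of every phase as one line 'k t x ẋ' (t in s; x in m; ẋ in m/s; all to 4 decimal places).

phase 1: p=0.1628, T=0.643, ωT=2.002945, cosh=3.772893, sinh=3.637956; start (x,ẋ)=(0.066700, 0.329400) → end (x,ẋ)=(0.184926, 0.153763)
phase 2: p=0.4935, T=0.522, ωT=1.626030, cosh=2.640181, sinh=2.443472; start (x,ẋ)=(0.184926, 0.153763) → end (x,ẋ)=(-0.200577, -1.942724)

1 0.6430 0.1849 0.1538
2 1.1650 -0.2006 -1.9427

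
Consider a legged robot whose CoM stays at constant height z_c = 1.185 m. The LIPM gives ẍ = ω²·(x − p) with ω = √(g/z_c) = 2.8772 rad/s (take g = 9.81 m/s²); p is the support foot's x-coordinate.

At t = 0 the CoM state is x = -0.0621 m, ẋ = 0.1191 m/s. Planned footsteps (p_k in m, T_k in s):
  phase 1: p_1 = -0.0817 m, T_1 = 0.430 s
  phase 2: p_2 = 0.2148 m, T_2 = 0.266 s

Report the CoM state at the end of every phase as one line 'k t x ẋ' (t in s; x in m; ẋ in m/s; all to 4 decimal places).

phase 1: p=-0.0817, T=0.430, ωT=1.237196, cosh=1.868067, sinh=1.577870; start (x,ẋ)=(-0.062100, 0.119100) → end (x,ẋ)=(0.020229, 0.311468)
phase 2: p=0.2148, T=0.266, ωT=0.765335, cosh=1.307446, sinh=0.842268; start (x,ẋ)=(0.020229, 0.311468) → end (x,ẋ)=(0.051588, -0.064291)

1 0.4300 0.0202 0.3115
2 0.6960 0.0516 -0.0643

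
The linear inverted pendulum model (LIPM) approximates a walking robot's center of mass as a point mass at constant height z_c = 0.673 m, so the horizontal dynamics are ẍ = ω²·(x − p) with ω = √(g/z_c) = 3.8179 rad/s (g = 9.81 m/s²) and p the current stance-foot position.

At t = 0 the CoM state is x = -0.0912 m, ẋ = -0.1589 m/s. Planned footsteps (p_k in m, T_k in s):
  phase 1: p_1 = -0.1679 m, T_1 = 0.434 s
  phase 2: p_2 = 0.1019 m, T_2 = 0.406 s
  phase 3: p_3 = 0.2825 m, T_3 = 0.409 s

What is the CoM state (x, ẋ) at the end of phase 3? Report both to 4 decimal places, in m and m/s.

x = -1.1364, ẋ = -5.2305

phase 1: p=-0.1679, T=0.434, ωT=1.656969, cosh=2.717054, sinh=2.526338; start (x,ẋ)=(-0.091200, -0.158900) → end (x,ẋ)=(-0.064647, 0.308055)
phase 2: p=0.1019, T=0.406, ωT=1.550067, cosh=2.462011, sinh=2.249777; start (x,ẋ)=(-0.064647, 0.308055) → end (x,ẋ)=(-0.126614, -0.672112)
phase 3: p=0.2825, T=0.409, ωT=1.561521, cosh=2.487941, sinh=2.278124; start (x,ẋ)=(-0.126614, -0.672112) → end (x,ẋ)=(-1.136397, -5.230505)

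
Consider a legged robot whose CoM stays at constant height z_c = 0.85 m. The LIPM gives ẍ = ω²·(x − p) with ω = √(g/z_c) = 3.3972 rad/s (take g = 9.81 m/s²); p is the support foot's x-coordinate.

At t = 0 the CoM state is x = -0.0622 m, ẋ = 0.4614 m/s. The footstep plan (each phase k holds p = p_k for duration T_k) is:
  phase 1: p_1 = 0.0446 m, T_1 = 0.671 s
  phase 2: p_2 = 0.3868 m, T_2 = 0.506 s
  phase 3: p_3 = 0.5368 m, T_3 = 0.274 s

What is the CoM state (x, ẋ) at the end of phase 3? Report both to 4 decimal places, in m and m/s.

x = -0.1109, ẋ = -1.9113

phase 1: p=0.0446, T=0.671, ωT=2.279521, cosh=4.937167, sinh=4.834834; start (x,ẋ)=(-0.062200, 0.461400) → end (x,ẋ)=(0.173967, 0.523830)
phase 2: p=0.3868, T=0.506, ωT=1.718983, cosh=2.879051, sinh=2.699802; start (x,ẋ)=(0.173967, 0.523830) → end (x,ẋ)=(0.190337, -0.443925)
phase 3: p=0.5368, T=0.274, ωT=0.930833, cosh=1.465423, sinh=1.071198; start (x,ẋ)=(0.190337, -0.443925) → end (x,ẋ)=(-0.110892, -1.911342)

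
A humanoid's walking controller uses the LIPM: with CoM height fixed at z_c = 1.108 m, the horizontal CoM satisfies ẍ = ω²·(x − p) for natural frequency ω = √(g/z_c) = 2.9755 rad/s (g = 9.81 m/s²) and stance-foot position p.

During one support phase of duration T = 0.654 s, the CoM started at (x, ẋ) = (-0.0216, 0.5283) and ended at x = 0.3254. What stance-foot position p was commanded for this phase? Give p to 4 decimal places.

p = 0.0802

ωT = 2.9755·0.654 = 1.945977; cosh(ωT) = 3.571658, sinh(ωT) = 3.428810
x(T) = p + (x₀−p)·cosh(ωT) + (ẋ₀/ω)·sinh(ωT) ⇒ p·(1 − cosh) = x(T) − x₀·cosh − (ẋ₀/ω)·sinh
numerator   = 0.3254 − (-0.0216)·3.571658 − (0.5283/2.9755)·3.428810 = -0.206237
denominator = 1 − 3.571658 = -2.571658
p = -0.206237 / -2.571658 = 0.0802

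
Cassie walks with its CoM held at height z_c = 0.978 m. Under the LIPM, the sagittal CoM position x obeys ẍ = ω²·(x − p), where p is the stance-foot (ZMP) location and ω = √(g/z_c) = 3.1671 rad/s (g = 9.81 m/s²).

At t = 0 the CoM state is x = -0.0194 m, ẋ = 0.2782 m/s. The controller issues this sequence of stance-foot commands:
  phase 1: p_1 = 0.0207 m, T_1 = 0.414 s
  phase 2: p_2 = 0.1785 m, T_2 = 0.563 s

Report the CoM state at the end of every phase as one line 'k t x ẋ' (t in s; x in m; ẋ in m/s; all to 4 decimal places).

1 0.4140 0.0920 0.3351
2 0.9770 0.2199 0.2334

phase 1: p=0.0207, T=0.414, ωT=1.311179, cosh=1.990025, sinh=1.720523; start (x,ẋ)=(-0.019400, 0.278200) → end (x,ẋ)=(0.092032, 0.335117)
phase 2: p=0.1785, T=0.563, ωT=1.783077, cosh=3.058126, sinh=2.890006; start (x,ẋ)=(0.092032, 0.335117) → end (x,ẋ)=(0.219867, 0.233393)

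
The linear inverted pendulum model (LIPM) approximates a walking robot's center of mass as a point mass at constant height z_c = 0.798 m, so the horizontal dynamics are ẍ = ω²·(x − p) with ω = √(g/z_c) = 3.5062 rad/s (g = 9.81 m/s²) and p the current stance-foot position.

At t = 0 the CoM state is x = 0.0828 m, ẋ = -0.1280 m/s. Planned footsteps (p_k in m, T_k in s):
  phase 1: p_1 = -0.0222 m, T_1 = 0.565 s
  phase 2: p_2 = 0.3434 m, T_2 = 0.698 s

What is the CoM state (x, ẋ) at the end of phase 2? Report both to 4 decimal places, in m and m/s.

phase 1: p=-0.0222, T=0.565, ωT=1.981003, cosh=3.693971, sinh=3.556040; start (x,ẋ)=(0.082800, -0.128000) → end (x,ẋ)=(0.235847, 0.836331)
phase 2: p=0.3434, T=0.698, ωT=2.447328, cosh=5.821972, sinh=5.735447; start (x,ẋ)=(0.235847, 0.836331) → end (x,ẋ)=(1.085304, 2.706257)

x = 1.0853, ẋ = 2.7063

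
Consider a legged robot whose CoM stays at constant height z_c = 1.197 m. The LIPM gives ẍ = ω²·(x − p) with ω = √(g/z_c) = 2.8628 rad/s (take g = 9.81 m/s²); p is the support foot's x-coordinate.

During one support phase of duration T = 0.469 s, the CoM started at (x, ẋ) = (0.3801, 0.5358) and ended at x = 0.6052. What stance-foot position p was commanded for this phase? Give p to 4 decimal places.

ωT = 2.8628·0.469 = 1.342653; cosh(ωT) = 2.045171, sinh(ωT) = 1.784019
x(T) = p + (x₀−p)·cosh(ωT) + (ẋ₀/ω)·sinh(ωT) ⇒ p·(1 − cosh) = x(T) − x₀·cosh − (ẋ₀/ω)·sinh
numerator   = 0.6052 − (0.3801)·2.045171 − (0.5358/2.8628)·1.784019 = -0.506065
denominator = 1 − 2.045171 = -1.045171
p = -0.506065 / -1.045171 = 0.4842

p = 0.4842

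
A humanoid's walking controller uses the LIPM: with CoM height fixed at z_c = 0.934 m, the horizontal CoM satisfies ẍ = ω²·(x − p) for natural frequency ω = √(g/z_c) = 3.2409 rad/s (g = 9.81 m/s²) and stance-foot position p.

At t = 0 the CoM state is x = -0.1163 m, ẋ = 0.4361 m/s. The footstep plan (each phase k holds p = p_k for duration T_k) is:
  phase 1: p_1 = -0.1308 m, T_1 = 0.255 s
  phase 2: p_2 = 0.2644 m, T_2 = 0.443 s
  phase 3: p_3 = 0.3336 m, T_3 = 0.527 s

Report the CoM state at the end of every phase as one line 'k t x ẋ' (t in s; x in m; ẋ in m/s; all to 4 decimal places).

1 0.2550 0.0132 0.6371
2 0.6980 0.0965 -0.1990
3 1.2250 -0.5060 -2.6178

phase 1: p=-0.1308, T=0.255, ωT=0.826430, cosh=1.361377, sinh=0.923768; start (x,ẋ)=(-0.116300, 0.436100) → end (x,ẋ)=(0.013243, 0.637107)
phase 2: p=0.2644, T=0.443, ωT=1.435719, cosh=2.220304, sinh=1.982360; start (x,ẋ)=(0.013243, 0.637107) → end (x,ẋ)=(0.096455, -0.199016)
phase 3: p=0.3336, T=0.527, ωT=1.707954, cosh=2.849449, sinh=2.668213; start (x,ẋ)=(0.096455, -0.199016) → end (x,ẋ)=(-0.505981, -2.617775)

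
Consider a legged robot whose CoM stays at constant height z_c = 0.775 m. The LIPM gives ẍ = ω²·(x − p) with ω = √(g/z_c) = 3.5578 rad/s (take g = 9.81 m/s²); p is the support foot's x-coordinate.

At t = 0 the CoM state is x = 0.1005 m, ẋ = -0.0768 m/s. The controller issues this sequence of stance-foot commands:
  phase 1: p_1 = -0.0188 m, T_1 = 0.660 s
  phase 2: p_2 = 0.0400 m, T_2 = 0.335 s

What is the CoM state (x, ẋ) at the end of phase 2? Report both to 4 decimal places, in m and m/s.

phase 1: p=-0.0188, T=0.660, ωT=2.348148, cosh=5.280857, sinh=5.185311; start (x,ẋ)=(0.100500, -0.076800) → end (x,ẋ)=(0.499274, 1.795312)
phase 2: p=0.0400, T=0.335, ωT=1.191863, cosh=1.798433, sinh=1.494778; start (x,ẋ)=(0.499274, 1.795312) → end (x,ẋ)=(1.620258, 5.671224)

x = 1.6203, ẋ = 5.6712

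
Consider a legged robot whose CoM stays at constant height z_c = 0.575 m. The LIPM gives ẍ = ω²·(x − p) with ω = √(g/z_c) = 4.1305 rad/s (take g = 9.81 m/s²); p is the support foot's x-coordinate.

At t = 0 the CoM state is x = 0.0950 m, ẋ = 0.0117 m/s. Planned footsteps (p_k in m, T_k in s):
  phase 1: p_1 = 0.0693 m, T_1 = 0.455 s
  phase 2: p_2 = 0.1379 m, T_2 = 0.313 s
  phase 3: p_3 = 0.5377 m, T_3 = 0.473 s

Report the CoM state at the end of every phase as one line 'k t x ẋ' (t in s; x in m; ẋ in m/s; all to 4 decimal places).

1 0.4550 0.1645 0.3787
2 0.7680 0.3444 0.9268
3 1.2410 0.6177 0.5751

phase 1: p=0.0693, T=0.455, ωT=1.879377, cosh=3.351056, sinh=3.198371; start (x,ẋ)=(0.095000, 0.011700) → end (x,ẋ)=(0.164482, 0.378727)
phase 2: p=0.1379, T=0.313, ωT=1.292846, cosh=1.958815, sinh=1.684327; start (x,ẋ)=(0.164482, 0.378727) → end (x,ẋ)=(0.344405, 0.926788)
phase 3: p=0.5377, T=0.473, ωT=1.953726, cosh=3.598337, sinh=3.456592; start (x,ẋ)=(0.344405, 0.926788) → end (x,ẋ)=(0.617739, 0.575139)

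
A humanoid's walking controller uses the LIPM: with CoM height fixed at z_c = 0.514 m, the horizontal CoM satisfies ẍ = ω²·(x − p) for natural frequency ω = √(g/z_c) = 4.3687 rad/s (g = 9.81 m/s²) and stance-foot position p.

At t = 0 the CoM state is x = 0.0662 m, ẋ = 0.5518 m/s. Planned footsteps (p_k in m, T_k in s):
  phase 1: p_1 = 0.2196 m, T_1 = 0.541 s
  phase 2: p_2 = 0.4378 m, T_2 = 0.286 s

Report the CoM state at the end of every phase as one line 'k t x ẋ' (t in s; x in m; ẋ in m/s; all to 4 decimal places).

phase 1: p=0.2196, T=0.541, ωT=2.363467, cosh=5.360912, sinh=5.266819; start (x,ẋ)=(0.066200, 0.551800) → end (x,ẋ)=(0.062475, -0.571452)
phase 2: p=0.4378, T=0.286, ωT=1.249448, cosh=1.887540, sinh=1.600877; start (x,ẋ)=(0.062475, -0.571452) → end (x,ẋ)=(-0.480045, -3.703568)

1 0.5410 0.0625 -0.5715
2 0.8270 -0.4800 -3.7036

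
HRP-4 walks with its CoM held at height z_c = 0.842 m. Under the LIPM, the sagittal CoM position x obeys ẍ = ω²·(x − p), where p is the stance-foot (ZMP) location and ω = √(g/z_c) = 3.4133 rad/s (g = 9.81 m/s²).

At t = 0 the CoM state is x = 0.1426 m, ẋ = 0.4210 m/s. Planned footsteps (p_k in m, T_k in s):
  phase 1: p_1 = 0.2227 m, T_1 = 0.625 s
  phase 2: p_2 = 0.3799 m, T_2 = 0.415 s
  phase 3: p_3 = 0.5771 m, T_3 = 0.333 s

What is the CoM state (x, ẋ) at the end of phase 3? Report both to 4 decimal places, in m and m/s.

phase 1: p=0.2227, T=0.625, ωT=2.133313, cosh=4.280616, sinh=4.162171; start (x,ẋ)=(0.142600, 0.421000) → end (x,ẋ)=(0.393189, 0.664179)
phase 2: p=0.3799, T=0.415, ωT=1.416519, cosh=2.182651, sinh=1.940095; start (x,ẋ)=(0.393189, 0.664179) → end (x,ẋ)=(0.786421, 1.537675)
phase 3: p=0.5771, T=0.333, ωT=1.136629, cosh=1.718572, sinh=1.397673; start (x,ẋ)=(0.786421, 1.537675) → end (x,ẋ)=(1.566478, 3.641207)

x = 1.5665, ẋ = 3.6412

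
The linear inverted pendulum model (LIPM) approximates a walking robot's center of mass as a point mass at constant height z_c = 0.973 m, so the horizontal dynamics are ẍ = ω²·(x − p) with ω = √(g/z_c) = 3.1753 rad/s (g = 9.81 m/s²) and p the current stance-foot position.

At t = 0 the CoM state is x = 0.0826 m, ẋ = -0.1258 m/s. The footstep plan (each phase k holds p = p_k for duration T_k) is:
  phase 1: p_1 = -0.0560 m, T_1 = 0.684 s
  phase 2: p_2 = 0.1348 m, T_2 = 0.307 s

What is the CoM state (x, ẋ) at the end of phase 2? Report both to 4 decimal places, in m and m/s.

x = 1.0009, ẋ = 2.9544

phase 1: p=-0.0560, T=0.684, ωT=2.171905, cosh=4.444473, sinh=4.330513; start (x,ẋ)=(0.082600, -0.125800) → end (x,ẋ)=(0.388436, 1.346729)
phase 2: p=0.1348, T=0.307, ωT=0.974817, cosh=1.513972, sinh=1.136711; start (x,ẋ)=(0.388436, 1.346729) → end (x,ẋ)=(1.000908, 2.954385)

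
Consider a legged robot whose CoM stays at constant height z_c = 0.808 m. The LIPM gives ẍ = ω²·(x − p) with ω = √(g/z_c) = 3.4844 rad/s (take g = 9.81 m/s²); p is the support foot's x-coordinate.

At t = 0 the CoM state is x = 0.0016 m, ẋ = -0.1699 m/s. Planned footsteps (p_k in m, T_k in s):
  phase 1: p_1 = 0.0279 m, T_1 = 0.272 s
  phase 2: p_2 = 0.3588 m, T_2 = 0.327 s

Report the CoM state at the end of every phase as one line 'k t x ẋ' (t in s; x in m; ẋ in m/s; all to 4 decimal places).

phase 1: p=0.0279, T=0.272, ωT=0.947757, cosh=1.483763, sinh=1.096153; start (x,ẋ)=(0.001600, -0.169900) → end (x,ẋ)=(-0.064572, -0.352542)
phase 2: p=0.3588, T=0.327, ωT=1.139399, cosh=1.722450, sinh=1.402439; start (x,ẋ)=(-0.064572, -0.352542) → end (x,ẋ)=(-0.512332, -2.676109)

1 0.2720 -0.0646 -0.3525
2 0.5990 -0.5123 -2.6761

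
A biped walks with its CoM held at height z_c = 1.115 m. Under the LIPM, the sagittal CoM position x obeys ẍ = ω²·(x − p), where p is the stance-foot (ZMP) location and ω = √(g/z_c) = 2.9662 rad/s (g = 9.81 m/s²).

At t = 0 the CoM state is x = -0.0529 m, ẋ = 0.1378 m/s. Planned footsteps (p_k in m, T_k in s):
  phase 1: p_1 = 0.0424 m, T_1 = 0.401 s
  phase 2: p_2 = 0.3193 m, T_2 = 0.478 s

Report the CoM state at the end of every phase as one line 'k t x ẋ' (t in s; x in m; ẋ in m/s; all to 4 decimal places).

1 0.4010 -0.0594 -0.1740
2 0.8790 -0.6222 -2.5628

phase 1: p=0.0424, T=0.401, ωT=1.189446, cosh=1.794826, sinh=1.490436; start (x,ẋ)=(-0.052900, 0.137800) → end (x,ẋ)=(-0.059406, -0.173988)
phase 2: p=0.3193, T=0.478, ωT=1.417844, cosh=2.185222, sinh=1.942986; start (x,ẋ)=(-0.059406, -0.173988) → end (x,ẋ)=(-0.622226, -2.562793)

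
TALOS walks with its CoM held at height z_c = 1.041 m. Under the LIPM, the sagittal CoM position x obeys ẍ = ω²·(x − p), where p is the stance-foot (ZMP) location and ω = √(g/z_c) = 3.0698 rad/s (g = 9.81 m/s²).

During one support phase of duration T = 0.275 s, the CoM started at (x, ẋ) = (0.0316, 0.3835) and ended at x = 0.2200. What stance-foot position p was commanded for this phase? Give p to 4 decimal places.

ωT = 3.0698·0.275 = 0.844195; cosh(ωT) = 1.378004, sinh(ωT) = 0.948101
x(T) = p + (x₀−p)·cosh(ωT) + (ẋ₀/ω)·sinh(ωT) ⇒ p·(1 − cosh) = x(T) − x₀·cosh − (ẋ₀/ω)·sinh
numerator   = 0.2200 − (0.0316)·1.378004 − (0.3835/3.0698)·0.948101 = 0.058012
denominator = 1 − 1.378004 = -0.378004
p = 0.058012 / -0.378004 = -0.1535

p = -0.1535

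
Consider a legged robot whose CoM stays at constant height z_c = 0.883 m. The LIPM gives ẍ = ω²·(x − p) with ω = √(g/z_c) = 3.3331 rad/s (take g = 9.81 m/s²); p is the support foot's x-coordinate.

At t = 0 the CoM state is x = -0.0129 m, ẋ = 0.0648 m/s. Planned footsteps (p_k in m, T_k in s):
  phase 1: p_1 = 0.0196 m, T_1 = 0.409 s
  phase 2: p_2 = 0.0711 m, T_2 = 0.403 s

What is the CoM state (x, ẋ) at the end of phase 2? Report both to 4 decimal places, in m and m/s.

x = -0.1338, ẋ = -0.6266

phase 1: p=0.0196, T=0.409, ωT=1.363238, cosh=2.082330, sinh=1.826499; start (x,ẋ)=(-0.012900, 0.064800) → end (x,ẋ)=(-0.012566, -0.062922)
phase 2: p=0.0711, T=0.403, ωT=1.343239, cosh=2.046217, sinh=1.785218; start (x,ẋ)=(-0.012566, -0.062922) → end (x,ẋ)=(-0.133800, -0.626591)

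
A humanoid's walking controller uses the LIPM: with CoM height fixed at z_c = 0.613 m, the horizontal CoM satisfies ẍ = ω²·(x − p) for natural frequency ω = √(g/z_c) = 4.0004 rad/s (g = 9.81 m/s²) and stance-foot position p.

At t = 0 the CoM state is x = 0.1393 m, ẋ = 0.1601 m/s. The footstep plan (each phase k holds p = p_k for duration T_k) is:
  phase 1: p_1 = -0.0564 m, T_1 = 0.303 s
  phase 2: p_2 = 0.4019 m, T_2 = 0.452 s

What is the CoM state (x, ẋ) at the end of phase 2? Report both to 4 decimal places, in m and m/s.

phase 1: p=-0.0564, T=0.303, ωT=1.212121, cosh=1.829086, sinh=1.531520; start (x,ẋ)=(0.139300, 0.160100) → end (x,ẋ)=(0.362845, 1.491830)
phase 2: p=0.4019, T=0.452, ωT=1.808181, cosh=3.131647, sinh=2.967695; start (x,ẋ)=(0.362845, 1.491830) → end (x,ẋ)=(1.386307, 4.208226)

x = 1.3863, ẋ = 4.2082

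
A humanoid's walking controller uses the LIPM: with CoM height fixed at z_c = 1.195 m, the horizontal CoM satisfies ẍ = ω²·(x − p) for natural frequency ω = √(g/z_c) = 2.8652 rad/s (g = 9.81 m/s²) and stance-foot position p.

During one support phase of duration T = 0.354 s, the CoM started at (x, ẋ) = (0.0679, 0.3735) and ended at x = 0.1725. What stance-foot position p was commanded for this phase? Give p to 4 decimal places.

ωT = 2.8652·0.354 = 1.014281; cosh(ωT) = 1.560021, sinh(ωT) = 1.197358
x(T) = p + (x₀−p)·cosh(ωT) + (ẋ₀/ω)·sinh(ωT) ⇒ p·(1 − cosh) = x(T) − x₀·cosh − (ẋ₀/ω)·sinh
numerator   = 0.1725 − (0.0679)·1.560021 − (0.3735/2.8652)·1.197358 = -0.089510
denominator = 1 − 1.560021 = -0.560021
p = -0.089510 / -0.560021 = 0.1598

p = 0.1598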